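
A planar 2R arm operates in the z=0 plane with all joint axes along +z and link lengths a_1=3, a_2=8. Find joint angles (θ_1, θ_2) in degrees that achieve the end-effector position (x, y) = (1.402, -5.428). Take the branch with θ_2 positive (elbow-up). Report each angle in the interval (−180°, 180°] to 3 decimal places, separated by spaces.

149.995 150.005

cos θ_2 = (31.4288−3²−8²)/(2·3·8) = -0.8661; θ_2 = 150.0048° (elbow-up)
β = atan2(-5.4280,1.4020) = -75.5176°; ψ = atan2(3.9994,-3.9285) = 134.4877°
θ_1 = β − ψ = -210.0053°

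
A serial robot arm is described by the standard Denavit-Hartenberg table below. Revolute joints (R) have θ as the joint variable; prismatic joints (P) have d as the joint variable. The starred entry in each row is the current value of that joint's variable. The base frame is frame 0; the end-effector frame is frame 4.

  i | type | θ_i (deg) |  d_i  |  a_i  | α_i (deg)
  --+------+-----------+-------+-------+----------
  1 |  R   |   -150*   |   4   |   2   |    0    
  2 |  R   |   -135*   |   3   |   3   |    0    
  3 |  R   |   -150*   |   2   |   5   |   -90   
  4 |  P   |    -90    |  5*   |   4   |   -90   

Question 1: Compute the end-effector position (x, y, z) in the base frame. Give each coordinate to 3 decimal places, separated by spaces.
5.168 -1.638 13.000

after link 1: o_1 = (-1.7321, -1.0000, 4.0000)
after link 2: o_2 = (-0.9556, 1.8978, 7.0000)
after link 3: o_3 = (0.3385, -2.9319, 9.0000)
after link 4: o_4 = (5.1681, -1.6378, 13.0000)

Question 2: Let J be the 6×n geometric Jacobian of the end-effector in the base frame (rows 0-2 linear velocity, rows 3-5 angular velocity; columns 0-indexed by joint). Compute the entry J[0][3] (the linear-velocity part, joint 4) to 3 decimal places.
prismatic axis z_3 = (0.9659,0.2588,0.0000)
J_v[:, 3] = z_3; J_ω[:, 3] = (0,0,0)
entry J[0][3] = 0.9659

0.966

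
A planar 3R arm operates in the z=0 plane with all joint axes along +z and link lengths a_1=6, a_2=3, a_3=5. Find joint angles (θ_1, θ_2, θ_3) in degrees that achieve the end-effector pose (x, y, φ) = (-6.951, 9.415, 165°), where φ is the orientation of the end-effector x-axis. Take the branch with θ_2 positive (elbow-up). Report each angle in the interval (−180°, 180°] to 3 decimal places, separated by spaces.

wrist centre = target − a_3·(cos φ, sin φ) = (-2.1214, 8.1209)
cos θ_2 = (70.4493−6²−3²)/(2·6·3) = 0.7069; θ_2 = 45.0147° (elbow-up)
β = atan2(8.1209,-2.1214) = 104.6399°; ψ = atan2(2.1219,8.1208) = 14.6433°
θ_1 = β − ψ = 89.9965°
θ_3 = φ − θ_1 − θ_2 = 29.9888° (wrapped to (-180°,180°])

89.997 45.015 29.989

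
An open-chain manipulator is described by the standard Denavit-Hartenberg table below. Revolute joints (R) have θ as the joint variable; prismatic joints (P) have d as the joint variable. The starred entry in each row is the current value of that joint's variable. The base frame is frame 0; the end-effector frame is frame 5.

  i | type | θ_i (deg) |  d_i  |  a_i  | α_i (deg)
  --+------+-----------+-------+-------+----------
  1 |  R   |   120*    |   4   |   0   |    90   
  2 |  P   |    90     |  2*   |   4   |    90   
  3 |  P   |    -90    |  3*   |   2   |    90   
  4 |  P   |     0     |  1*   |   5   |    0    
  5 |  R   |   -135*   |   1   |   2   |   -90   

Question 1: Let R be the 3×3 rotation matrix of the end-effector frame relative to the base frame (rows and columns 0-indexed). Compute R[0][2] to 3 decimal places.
-0.259

End-effector z-axis (col 2 of R) = (-0.2588,-0.9659,-0.0000)
R[0][2] = -0.2588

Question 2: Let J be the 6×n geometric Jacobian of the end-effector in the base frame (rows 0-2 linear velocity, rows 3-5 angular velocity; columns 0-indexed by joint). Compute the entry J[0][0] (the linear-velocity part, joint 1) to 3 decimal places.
0.420

axis z_0 = ẑ; lever o_n−o_0 = (-3.8983,-0.4196,6.0000)
cross product → J_v[:, 0] = (0.4196,-3.8983,0.0000)
J_ω[:, 0] = z_0
entry J[0][0] = 0.4196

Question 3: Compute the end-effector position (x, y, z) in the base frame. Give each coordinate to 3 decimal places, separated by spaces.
after link 1: o_1 = (0.0000, 0.0000, 4.0000)
after link 2: o_2 = (1.7321, 1.0000, 8.0000)
after link 3: o_3 = (-1.5000, 2.5981, 8.0000)
after link 4: o_4 = (-5.8301, 0.0981, 7.0000)
after link 5: o_5 = (-3.8983, -0.4196, 6.0000)

-3.898 -0.420 6.000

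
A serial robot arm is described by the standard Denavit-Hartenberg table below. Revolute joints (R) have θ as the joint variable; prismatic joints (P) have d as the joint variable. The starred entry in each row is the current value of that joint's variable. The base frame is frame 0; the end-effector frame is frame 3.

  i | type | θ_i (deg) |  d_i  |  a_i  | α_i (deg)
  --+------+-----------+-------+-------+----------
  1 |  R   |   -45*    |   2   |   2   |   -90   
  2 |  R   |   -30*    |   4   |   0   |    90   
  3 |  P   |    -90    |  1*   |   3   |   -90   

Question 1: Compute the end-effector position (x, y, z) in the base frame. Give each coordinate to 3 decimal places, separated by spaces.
after link 1: o_1 = (1.4142, -1.4142, 2.0000)
after link 2: o_2 = (4.2426, 1.4142, 2.0000)
after link 3: o_3 = (1.7678, -0.3536, 2.8660)

1.768 -0.354 2.866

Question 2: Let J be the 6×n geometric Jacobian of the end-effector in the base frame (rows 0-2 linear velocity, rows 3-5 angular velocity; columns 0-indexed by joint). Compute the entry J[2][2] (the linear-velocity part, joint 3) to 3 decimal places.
prismatic axis z_2 = (-0.3536,0.3536,0.8660)
J_v[:, 2] = z_2; J_ω[:, 2] = (0,0,0)
entry J[2][2] = 0.8660

0.866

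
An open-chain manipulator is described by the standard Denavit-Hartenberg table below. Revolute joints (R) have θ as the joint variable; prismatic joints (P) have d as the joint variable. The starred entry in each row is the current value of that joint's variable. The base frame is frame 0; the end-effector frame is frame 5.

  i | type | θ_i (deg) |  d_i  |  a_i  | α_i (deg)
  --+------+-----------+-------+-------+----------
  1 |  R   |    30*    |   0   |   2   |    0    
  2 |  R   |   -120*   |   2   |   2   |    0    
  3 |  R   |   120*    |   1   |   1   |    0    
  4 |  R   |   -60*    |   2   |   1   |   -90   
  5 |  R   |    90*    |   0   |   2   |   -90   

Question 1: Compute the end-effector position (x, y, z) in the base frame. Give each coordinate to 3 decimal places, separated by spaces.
after link 1: o_1 = (1.7321, 1.0000, 0.0000)
after link 2: o_2 = (1.7321, -1.0000, 2.0000)
after link 3: o_3 = (2.5981, -0.5000, 3.0000)
after link 4: o_4 = (3.4641, -1.0000, 5.0000)
after link 5: o_5 = (3.4641, -1.0000, 3.0000)

3.464 -1.000 3.000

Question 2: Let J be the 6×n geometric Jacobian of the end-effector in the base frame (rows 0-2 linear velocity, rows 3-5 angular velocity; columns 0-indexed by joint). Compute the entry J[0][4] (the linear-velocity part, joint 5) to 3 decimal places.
axis z_4 = (0.5000,0.8660,0.0000); lever o_n−o_4 = (0.0000,0.0000,-2.0000)
cross product → J_v[:, 4] = (-1.7321,1.0000,0.0000)
J_ω[:, 4] = z_4
entry J[0][4] = -1.7321

-1.732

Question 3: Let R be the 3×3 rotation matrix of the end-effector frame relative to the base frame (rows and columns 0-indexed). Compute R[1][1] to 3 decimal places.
End-effector y-axis (col 1 of R) = (-0.5000,-0.8660,-0.0000)
R[1][1] = -0.8660

-0.866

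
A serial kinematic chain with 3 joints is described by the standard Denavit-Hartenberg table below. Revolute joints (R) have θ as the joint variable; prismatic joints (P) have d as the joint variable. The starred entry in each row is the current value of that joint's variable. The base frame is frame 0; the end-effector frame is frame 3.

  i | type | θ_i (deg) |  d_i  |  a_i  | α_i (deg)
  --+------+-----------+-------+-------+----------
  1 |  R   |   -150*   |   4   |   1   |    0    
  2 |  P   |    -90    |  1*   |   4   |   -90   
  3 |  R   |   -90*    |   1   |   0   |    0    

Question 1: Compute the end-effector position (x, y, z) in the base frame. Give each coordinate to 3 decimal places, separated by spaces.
after link 1: o_1 = (-0.8660, -0.5000, 4.0000)
after link 2: o_2 = (-2.8660, 2.9641, 5.0000)
after link 3: o_3 = (-3.7321, 2.4641, 5.0000)

-3.732 2.464 5.000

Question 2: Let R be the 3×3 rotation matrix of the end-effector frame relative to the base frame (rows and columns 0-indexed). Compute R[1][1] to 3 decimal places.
End-effector y-axis (col 1 of R) = (-0.5000,0.8660,-0.0000)
R[1][1] = 0.8660

0.866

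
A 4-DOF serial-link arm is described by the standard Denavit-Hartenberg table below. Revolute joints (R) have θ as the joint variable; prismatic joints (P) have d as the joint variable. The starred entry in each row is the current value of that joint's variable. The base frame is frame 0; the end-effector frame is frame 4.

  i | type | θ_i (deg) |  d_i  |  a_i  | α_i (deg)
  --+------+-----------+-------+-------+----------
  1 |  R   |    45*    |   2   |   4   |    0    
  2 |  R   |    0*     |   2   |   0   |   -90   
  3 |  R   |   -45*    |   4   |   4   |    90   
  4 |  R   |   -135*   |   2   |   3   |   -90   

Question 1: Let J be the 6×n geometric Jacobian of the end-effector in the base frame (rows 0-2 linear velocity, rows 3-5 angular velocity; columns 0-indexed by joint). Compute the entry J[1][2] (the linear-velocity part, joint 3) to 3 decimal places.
axis z_2 = (-0.7071,0.7071,0.0000); lever o_n−o_2 = (-1.3891,1.2678,2.7426)
cross product → J_v[:, 2] = (1.9393,1.9393,0.0858)
J_ω[:, 2] = z_2
entry J[1][2] = 1.9393

1.939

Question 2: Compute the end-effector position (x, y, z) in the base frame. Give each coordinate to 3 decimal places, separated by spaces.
after link 1: o_1 = (2.8284, 2.8284, 2.0000)
after link 2: o_2 = (2.8284, 2.8284, 4.0000)
after link 3: o_3 = (2.0000, 7.6569, 6.8284)
after link 4: o_4 = (1.4393, 4.0962, 6.7426)

1.439 4.096 6.743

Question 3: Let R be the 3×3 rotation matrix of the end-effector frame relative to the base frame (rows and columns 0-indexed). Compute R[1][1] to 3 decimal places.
0.500

End-effector y-axis (col 1 of R) = (0.5000,0.5000,-0.7071)
R[1][1] = 0.5000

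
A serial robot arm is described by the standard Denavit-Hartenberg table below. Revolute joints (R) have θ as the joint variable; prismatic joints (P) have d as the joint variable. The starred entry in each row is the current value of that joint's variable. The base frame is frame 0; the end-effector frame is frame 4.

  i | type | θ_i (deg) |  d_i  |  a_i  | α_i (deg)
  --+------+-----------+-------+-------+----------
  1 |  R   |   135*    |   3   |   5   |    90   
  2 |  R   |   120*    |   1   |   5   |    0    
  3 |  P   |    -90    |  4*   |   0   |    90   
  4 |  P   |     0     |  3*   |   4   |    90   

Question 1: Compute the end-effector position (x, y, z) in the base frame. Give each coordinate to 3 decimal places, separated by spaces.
after link 1: o_1 = (-3.5355, 3.5355, 3.0000)
after link 2: o_2 = (-1.0607, 2.4749, 7.3301)
after link 3: o_3 = (1.7678, 5.3033, 7.3301)
after link 4: o_4 = (-1.7424, 8.8135, 6.7321)

-1.742 8.813 6.732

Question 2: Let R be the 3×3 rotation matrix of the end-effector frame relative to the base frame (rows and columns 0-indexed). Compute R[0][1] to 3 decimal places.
-0.354

End-effector y-axis (col 1 of R) = (-0.3536,0.3536,-0.8660)
R[0][1] = -0.3536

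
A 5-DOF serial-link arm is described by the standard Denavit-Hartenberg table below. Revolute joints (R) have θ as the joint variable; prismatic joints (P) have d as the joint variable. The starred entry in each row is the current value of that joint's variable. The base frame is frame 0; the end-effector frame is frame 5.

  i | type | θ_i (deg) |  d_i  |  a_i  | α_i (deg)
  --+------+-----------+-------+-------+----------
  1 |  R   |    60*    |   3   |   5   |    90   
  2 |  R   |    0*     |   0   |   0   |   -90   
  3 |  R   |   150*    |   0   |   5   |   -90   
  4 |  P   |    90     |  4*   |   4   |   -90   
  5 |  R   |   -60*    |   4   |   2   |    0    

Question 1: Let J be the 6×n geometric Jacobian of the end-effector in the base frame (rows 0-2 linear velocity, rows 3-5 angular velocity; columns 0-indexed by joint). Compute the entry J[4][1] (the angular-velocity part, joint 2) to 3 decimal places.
-0.500

axis z_1 = (0.8660,-0.5000,0.0000); lever o_n−o_1 = (2.0000,-5.4641,-5.0000)
cross product → J_v[:, 1] = (2.5000,4.3301,-3.7321)
J_ω[:, 1] = z_1
entry J[4][1] = -0.5000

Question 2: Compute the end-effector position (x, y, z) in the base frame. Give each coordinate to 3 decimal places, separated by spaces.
after link 1: o_1 = (2.5000, 4.3301, 3.0000)
after link 2: o_2 = (2.5000, 4.3301, 3.0000)
after link 3: o_3 = (-1.8301, 1.8301, 3.0000)
after link 4: o_4 = (0.1699, -1.6340, -1.0000)
after link 5: o_5 = (4.5000, -1.1340, -2.0000)

4.500 -1.134 -2.000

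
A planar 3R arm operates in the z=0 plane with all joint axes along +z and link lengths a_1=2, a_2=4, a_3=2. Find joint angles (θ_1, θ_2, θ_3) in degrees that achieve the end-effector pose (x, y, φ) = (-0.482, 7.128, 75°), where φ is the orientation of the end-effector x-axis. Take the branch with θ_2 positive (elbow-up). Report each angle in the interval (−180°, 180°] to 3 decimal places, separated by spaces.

wrist centre = target − a_3·(cos φ, sin φ) = (-0.9996, 5.1961)
cos θ_2 = (27.9992−2²−4²)/(2·2·4) = 0.5000; θ_2 = 60.0032° (elbow-up)
β = atan2(5.1961,-0.9996) = 100.8896°; ψ = atan2(3.4642,3.9998) = 40.8957°
θ_1 = β − ψ = 59.9939°
θ_3 = φ − θ_1 − θ_2 = -44.9971° (wrapped to (-180°,180°])

59.994 60.003 -44.997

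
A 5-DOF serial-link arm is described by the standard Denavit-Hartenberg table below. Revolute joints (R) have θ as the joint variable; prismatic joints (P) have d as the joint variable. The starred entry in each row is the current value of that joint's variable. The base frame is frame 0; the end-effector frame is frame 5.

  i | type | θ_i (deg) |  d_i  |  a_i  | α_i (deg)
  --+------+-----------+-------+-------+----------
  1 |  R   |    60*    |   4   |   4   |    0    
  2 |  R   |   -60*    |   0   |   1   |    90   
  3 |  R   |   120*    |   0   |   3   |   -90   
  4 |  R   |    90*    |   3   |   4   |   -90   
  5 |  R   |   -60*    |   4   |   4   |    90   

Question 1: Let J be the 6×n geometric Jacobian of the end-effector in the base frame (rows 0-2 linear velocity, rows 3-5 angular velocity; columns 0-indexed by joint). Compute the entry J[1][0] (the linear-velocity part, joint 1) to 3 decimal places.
-2.098

axis z_0 = ẑ; lever o_n−o_0 = (-2.0981,9.4641,-0.0981)
cross product → J_v[:, 0] = (-9.4641,-2.0981,0.0000)
J_ω[:, 0] = z_0
entry J[1][0] = -2.0981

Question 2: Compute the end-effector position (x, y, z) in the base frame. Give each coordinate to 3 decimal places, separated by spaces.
-2.098 9.464 -0.098

after link 1: o_1 = (2.0000, 3.4641, 4.0000)
after link 2: o_2 = (3.0000, 3.4641, 4.0000)
after link 3: o_3 = (1.5000, 3.4641, 6.5981)
after link 4: o_4 = (-1.0981, 7.4641, 5.0981)
after link 5: o_5 = (-2.0981, 9.4641, -0.0981)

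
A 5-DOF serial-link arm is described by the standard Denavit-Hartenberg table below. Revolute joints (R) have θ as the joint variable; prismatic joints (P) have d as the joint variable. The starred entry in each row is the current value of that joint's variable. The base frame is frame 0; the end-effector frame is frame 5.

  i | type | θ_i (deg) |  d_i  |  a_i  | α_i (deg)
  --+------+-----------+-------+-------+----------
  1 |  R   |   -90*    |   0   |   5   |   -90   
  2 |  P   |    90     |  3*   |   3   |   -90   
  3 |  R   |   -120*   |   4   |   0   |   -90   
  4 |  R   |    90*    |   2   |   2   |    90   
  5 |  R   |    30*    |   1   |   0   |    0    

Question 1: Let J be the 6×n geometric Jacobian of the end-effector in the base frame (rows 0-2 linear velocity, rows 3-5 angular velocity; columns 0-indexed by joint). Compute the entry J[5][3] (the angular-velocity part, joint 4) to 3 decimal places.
-0.866

axis z_3 = (0.5000,0.0000,-0.8660); lever o_n−o_3 = (1.8660,-2.0000,-1.2321)
cross product → J_v[:, 3] = (-1.7321,-1.0000,-1.0000)
J_ω[:, 3] = z_3
entry J[5][3] = -0.8660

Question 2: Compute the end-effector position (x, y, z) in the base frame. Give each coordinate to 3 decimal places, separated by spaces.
after link 1: o_1 = (0.0000, -5.0000, 0.0000)
after link 2: o_2 = (3.0000, -5.0000, -3.0000)
after link 3: o_3 = (3.0000, -1.0000, -3.0000)
after link 4: o_4 = (4.0000, -3.0000, -4.7321)
after link 5: o_5 = (4.8660, -3.0000, -4.2321)

4.866 -3.000 -4.232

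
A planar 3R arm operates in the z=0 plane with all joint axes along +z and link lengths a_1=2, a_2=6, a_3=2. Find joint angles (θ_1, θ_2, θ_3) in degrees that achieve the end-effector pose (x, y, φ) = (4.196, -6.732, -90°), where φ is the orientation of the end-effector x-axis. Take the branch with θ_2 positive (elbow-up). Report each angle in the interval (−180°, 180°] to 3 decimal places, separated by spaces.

wrist centre = target − a_3·(cos φ, sin φ) = (4.1960, -4.7320)
cos θ_2 = (39.9982−2²−6²)/(2·2·6) = -0.0001; θ_2 = 90.0042° (elbow-up)
β = atan2(-4.7320,4.1960) = -48.4357°; ψ = atan2(6.0000,1.9996) = 71.5688°
θ_1 = β − ψ = -120.0045°
θ_3 = φ − θ_1 − θ_2 = -59.9997° (wrapped to (-180°,180°])

-120.005 90.004 -60.000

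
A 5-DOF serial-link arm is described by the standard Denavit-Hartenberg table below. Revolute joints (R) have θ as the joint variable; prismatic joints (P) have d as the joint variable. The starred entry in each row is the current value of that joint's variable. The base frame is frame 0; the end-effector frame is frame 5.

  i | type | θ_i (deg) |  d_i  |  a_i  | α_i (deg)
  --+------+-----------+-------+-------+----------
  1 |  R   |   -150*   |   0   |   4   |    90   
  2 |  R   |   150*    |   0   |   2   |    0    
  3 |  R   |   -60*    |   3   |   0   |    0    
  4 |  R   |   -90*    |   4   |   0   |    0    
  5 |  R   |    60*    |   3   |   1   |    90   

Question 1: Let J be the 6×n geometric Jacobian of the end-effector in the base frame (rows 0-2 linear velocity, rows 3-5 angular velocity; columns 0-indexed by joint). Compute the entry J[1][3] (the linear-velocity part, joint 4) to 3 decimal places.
axis z_3 = (-0.5000,0.8660,0.0000); lever o_n−o_3 = (-3.9330,5.8122,0.8660)
cross product → J_v[:, 3] = (0.7500,0.4330,0.5000)
J_ω[:, 3] = z_3
entry J[1][3] = 0.4330

0.433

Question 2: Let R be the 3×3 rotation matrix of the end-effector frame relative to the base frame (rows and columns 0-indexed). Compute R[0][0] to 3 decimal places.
-0.433

End-effector x-axis (col 0 of R) = (-0.4330,-0.2500,0.8660)
R[0][0] = -0.4330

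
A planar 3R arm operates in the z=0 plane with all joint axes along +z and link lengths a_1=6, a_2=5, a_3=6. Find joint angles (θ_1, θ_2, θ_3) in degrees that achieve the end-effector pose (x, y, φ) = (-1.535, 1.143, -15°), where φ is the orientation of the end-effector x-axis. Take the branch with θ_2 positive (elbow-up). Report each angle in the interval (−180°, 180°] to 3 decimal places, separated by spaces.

120.005 89.995 135.000

wrist centre = target − a_3·(cos φ, sin φ) = (-7.3306, 2.6959)
cos θ_2 = (61.0050−6²−5²)/(2·6·5) = 0.0001; θ_2 = 89.9952° (elbow-up)
β = atan2(2.6959,-7.3306) = 159.8083°; ψ = atan2(5.0000,6.0004) = 39.8036°
θ_1 = β − ψ = 120.0047°
θ_3 = φ − θ_1 − θ_2 = 135.0001° (wrapped to (-180°,180°])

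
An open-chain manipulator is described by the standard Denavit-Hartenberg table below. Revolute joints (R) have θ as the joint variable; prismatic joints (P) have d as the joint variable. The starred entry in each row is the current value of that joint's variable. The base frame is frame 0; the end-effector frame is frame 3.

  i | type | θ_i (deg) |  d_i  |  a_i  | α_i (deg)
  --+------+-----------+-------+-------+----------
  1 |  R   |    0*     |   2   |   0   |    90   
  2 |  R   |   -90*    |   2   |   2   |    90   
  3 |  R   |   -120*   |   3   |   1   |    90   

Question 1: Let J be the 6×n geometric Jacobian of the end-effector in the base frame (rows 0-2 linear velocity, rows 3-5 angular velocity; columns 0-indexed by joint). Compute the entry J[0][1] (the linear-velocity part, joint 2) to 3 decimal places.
axis z_1 = (0.0000,-1.0000,0.0000); lever o_n−o_1 = (-3.0000,-1.1340,-1.5000)
cross product → J_v[:, 1] = (1.5000,-0.0000,-3.0000)
J_ω[:, 1] = z_1
entry J[0][1] = 1.5000

1.500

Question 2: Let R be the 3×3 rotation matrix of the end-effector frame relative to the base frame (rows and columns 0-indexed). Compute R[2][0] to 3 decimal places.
End-effector x-axis (col 0 of R) = (-0.0000,0.8660,0.5000)
R[2][0] = 0.5000

0.500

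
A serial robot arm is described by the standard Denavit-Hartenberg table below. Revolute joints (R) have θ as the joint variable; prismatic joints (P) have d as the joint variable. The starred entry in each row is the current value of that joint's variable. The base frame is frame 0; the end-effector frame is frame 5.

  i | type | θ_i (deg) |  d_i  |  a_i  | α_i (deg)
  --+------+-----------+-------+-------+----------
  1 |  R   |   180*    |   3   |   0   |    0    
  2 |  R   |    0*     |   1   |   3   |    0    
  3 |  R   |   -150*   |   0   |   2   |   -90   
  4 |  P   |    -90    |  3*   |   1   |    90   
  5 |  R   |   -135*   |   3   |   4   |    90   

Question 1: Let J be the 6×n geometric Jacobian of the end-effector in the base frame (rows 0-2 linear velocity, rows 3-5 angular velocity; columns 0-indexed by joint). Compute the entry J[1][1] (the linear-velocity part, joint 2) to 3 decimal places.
axis z_1 = (0.0000,0.0000,1.0000); lever o_n−o_1 = (-3.9518,-0.3514,-0.8284)
cross product → J_v[:, 1] = (0.3514,-3.9518,0.0000)
J_ω[:, 1] = z_1
entry J[1][1] = -3.9518

-3.952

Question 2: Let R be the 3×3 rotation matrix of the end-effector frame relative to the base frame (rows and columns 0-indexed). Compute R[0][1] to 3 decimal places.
End-effector y-axis (col 1 of R) = (-0.8660,-0.5000,0.0000)
R[0][1] = -0.8660

-0.866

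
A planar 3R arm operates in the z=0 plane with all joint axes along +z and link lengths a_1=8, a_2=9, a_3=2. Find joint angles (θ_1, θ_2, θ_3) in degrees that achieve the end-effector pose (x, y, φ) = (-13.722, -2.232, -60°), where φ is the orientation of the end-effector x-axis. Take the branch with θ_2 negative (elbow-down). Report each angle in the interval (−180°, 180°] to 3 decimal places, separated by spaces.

wrist centre = target − a_3·(cos φ, sin φ) = (-14.7220, -0.4999)
cos θ_2 = (216.9872−8²−9²)/(2·8·9) = 0.4999; θ_2 = -60.0059° (elbow-down)
β = atan2(-0.4999,-14.7220) = -178.0550°; ψ = atan2(-7.7947,12.4992) = -31.9483°
θ_1 = β − ψ = -146.1067°
θ_3 = φ − θ_1 − θ_2 = 146.1126° (wrapped to (-180°,180°])

-146.107 -60.006 146.113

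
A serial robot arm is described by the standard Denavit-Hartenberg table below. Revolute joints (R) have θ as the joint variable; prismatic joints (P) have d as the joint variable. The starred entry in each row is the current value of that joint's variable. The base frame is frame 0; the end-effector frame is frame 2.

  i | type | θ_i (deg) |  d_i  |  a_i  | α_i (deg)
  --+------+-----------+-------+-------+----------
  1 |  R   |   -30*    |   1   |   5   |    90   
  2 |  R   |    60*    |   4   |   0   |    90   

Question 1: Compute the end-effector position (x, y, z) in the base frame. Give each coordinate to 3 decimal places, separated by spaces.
after link 1: o_1 = (4.3301, -2.5000, 1.0000)
after link 2: o_2 = (2.3301, -5.9641, 1.0000)

2.330 -5.964 1.000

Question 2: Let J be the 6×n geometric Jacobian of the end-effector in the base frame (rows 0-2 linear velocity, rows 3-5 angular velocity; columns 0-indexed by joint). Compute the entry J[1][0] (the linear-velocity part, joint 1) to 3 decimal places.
2.330

axis z_0 = ẑ; lever o_n−o_0 = (2.3301,-5.9641,1.0000)
cross product → J_v[:, 0] = (5.9641,2.3301,-0.0000)
J_ω[:, 0] = z_0
entry J[1][0] = 2.3301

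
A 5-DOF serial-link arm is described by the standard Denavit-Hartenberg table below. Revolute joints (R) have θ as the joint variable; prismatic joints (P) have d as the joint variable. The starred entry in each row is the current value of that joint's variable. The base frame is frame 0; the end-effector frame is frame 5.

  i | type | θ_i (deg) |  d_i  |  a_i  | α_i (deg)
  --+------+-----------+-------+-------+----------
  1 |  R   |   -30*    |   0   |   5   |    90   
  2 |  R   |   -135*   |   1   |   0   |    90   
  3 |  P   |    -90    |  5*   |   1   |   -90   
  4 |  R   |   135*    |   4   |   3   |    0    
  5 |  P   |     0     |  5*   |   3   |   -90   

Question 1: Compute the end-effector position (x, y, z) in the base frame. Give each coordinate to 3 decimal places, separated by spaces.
-3.766 -2.724 -5.828

after link 1: o_1 = (4.3301, -2.5000, 0.0000)
after link 2: o_2 = (3.8301, -3.3660, 0.0000)
after link 3: o_3 = (1.2683, -0.7322, 3.5355)
after link 4: o_4 = (-0.9428, -1.9051, -0.7929)
after link 5: o_5 = (-3.7663, -2.7245, -5.8284)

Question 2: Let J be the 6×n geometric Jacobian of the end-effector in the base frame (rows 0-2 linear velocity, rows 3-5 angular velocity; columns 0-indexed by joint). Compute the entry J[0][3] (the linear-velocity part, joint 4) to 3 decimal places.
-4.719

axis z_3 = (-0.6124,0.3536,-0.7071); lever o_n−o_3 = (-5.0346,-1.9923,-9.3640)
cross product → J_v[:, 3] = (-4.7194,-2.1742,3.0000)
J_ω[:, 3] = z_3
entry J[0][3] = -4.7194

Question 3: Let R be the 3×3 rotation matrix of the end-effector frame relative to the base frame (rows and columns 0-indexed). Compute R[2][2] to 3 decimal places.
0.500

End-effector z-axis (col 2 of R) = (-0.7866,-0.3624,0.5000)
R[2][2] = 0.5000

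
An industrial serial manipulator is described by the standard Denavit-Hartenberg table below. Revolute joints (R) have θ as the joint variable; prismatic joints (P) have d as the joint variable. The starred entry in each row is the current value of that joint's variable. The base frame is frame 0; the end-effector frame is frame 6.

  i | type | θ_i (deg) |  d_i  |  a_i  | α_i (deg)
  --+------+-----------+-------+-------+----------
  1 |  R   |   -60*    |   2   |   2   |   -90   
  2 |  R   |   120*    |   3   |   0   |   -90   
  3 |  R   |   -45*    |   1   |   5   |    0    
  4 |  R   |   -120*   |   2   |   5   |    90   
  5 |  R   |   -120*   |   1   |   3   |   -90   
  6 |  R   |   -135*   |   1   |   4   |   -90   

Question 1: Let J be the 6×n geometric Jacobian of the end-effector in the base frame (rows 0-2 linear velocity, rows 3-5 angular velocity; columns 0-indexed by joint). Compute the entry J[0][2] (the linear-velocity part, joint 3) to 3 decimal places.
axis z_2 = (-0.4330,0.7500,0.5000); lever o_n−o_2 = (0.8964,1.1146,3.8072)
cross product → J_v[:, 2] = (2.2981,2.0968,-1.1549)
J_ω[:, 2] = z_2
entry J[0][2] = 2.2981

2.298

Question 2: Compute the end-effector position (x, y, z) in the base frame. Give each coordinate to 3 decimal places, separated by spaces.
after link 1: o_1 = (1.0000, -1.7321, 2.0000)
after link 2: o_2 = (3.5981, -0.2321, 2.0000)
after link 3: o_3 = (5.3430, 3.8166, -0.5619)
after link 4: o_4 = (6.8051, 3.8724, 4.6207)
after link 5: o_5 = (6.4599, 1.7621, 2.2911)
after link 6: o_6 = (4.4945, 0.8825, 5.8072)

4.494 0.883 5.807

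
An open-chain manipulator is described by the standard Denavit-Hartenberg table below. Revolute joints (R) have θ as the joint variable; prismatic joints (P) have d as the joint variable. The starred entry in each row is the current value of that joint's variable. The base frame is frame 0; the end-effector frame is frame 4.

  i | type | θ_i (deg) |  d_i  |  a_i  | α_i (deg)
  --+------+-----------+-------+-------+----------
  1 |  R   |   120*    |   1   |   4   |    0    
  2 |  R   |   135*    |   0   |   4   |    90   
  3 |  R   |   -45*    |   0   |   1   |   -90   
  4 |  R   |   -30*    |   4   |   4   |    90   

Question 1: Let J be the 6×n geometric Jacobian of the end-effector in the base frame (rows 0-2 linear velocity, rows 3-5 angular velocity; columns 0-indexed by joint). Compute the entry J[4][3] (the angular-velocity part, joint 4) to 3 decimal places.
-0.683

axis z_3 = (-0.1830,-0.6830,0.7071); lever o_n−o_3 = (-3.2979,-4.5804,0.3789)
cross product → J_v[:, 3] = (2.9800,-2.2626,-1.4142)
J_ω[:, 3] = z_3
entry J[4][3] = -0.6830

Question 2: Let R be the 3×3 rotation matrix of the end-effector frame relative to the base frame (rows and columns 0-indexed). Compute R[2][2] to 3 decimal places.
0.354

End-effector z-axis (col 2 of R) = (-0.7450,0.5657,0.3536)
R[2][2] = 0.3536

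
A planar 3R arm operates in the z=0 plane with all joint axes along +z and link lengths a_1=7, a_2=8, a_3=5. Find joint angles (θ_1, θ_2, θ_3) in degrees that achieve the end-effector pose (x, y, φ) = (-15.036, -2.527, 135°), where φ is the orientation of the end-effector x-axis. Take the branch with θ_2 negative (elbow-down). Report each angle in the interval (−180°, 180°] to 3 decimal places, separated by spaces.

-120.004 -59.991 -45.004

wrist centre = target − a_3·(cos φ, sin φ) = (-11.5005, -6.0625)
cos θ_2 = (169.0150−7²−8²)/(2·7·8) = 0.5001; θ_2 = -59.9911° (elbow-down)
β = atan2(-6.0625,-11.5005) = -152.2038°; ψ = atan2(-6.9276,11.0011) = -32.1994°
θ_1 = β − ψ = -120.0044°
θ_3 = φ − θ_1 − θ_2 = -45.0045° (wrapped to (-180°,180°])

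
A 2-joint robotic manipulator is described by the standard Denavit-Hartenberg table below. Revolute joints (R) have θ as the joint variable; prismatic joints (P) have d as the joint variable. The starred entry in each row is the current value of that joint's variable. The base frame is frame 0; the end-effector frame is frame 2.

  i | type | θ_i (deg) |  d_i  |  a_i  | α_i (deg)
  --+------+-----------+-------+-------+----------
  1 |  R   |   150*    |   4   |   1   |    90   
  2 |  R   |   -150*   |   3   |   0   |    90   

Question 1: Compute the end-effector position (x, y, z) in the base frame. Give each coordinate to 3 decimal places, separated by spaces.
after link 1: o_1 = (-0.8660, 0.5000, 4.0000)
after link 2: o_2 = (0.6340, 3.0981, 4.0000)

0.634 3.098 4.000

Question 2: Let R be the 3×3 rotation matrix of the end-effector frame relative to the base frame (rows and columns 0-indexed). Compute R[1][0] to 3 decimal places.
End-effector x-axis (col 0 of R) = (0.7500,-0.4330,-0.5000)
R[1][0] = -0.4330

-0.433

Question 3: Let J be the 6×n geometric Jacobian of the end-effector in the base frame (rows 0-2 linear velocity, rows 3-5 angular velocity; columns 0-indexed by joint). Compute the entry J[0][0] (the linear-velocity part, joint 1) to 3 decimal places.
axis z_0 = ẑ; lever o_n−o_0 = (0.6340,3.0981,4.0000)
cross product → J_v[:, 0] = (-3.0981,0.6340,0.0000)
J_ω[:, 0] = z_0
entry J[0][0] = -3.0981

-3.098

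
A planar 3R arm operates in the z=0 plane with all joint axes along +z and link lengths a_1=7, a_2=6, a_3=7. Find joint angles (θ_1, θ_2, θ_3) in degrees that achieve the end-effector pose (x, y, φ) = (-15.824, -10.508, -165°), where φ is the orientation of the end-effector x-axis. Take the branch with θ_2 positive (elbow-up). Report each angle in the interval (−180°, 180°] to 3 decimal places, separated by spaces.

-149.996 29.989 -44.993

wrist centre = target − a_3·(cos φ, sin φ) = (-9.0625, -8.6963)
cos θ_2 = (157.7543−7²−6²)/(2·7·6) = 0.8661; θ_2 = 29.9888° (elbow-up)
β = atan2(-8.6963,-9.0625) = -136.1815°; ψ = atan2(2.9990,12.1967) = 13.8141°
θ_1 = β − ψ = -149.9956°
θ_3 = φ − θ_1 − θ_2 = -44.9933° (wrapped to (-180°,180°])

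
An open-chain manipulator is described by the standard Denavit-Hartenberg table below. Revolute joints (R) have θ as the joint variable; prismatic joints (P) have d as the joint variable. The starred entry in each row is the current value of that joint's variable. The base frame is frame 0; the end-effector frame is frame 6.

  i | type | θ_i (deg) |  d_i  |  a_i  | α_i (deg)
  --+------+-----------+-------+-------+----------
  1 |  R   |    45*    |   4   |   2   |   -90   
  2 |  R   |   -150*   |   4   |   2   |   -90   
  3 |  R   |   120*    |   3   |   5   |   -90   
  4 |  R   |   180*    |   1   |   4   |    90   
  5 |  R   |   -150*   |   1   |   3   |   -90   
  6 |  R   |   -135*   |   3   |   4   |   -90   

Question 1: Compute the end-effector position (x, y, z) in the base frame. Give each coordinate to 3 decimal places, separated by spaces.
after link 1: o_1 = (1.4142, 1.4142, 4.0000)
after link 2: o_2 = (-2.6390, 3.0179, 5.0000)
after link 3: o_3 = (3.0145, 2.5476, 6.3481)
after link 4: o_4 = (-0.4830, 4.6563, 6.9151)
after link 5: o_5 = (1.2848, 2.1814, 6.0490)
after link 6: o_6 = (-3.5523, 1.3443, 5.0995)

-3.552 1.344 5.100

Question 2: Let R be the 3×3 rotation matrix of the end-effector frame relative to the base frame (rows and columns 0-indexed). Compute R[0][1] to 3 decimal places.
0.612

End-effector y-axis (col 1 of R) = (0.6124,0.6124,-0.5000)
R[0][1] = 0.6124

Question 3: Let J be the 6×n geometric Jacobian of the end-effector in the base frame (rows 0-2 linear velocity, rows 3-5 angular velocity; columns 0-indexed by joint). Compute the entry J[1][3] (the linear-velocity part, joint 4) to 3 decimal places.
3.064

axis z_3 = (0.1768,0.8839,-0.4330); lever o_n−o_3 = (-6.5668,-1.2034,-1.2485)
cross product → J_v[:, 3] = (-1.6246,3.0642,5.5916)
J_ω[:, 3] = z_3
entry J[1][3] = 3.0642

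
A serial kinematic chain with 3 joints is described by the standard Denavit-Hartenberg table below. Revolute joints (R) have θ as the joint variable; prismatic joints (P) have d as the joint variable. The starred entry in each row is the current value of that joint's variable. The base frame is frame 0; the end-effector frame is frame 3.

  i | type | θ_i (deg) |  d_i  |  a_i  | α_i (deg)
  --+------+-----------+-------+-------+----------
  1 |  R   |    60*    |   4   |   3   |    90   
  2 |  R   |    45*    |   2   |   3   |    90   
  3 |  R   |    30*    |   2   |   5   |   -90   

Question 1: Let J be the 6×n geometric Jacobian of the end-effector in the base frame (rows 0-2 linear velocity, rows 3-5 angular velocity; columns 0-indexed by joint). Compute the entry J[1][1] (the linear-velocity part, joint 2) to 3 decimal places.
-3.264

axis z_1 = (0.8660,-0.5000,0.0000); lever o_n−o_1 = (7.1958,3.4635,3.7690)
cross product → J_v[:, 1] = (-1.8845,-3.2640,6.5974)
J_ω[:, 1] = z_1
entry J[1][1] = -3.2640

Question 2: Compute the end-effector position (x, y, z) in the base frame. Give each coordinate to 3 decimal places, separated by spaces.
8.696 6.062 7.769

after link 1: o_1 = (1.5000, 2.5981, 4.0000)
after link 2: o_2 = (4.2927, 3.4352, 6.1213)
after link 3: o_3 = (8.6958, 6.0616, 7.7690)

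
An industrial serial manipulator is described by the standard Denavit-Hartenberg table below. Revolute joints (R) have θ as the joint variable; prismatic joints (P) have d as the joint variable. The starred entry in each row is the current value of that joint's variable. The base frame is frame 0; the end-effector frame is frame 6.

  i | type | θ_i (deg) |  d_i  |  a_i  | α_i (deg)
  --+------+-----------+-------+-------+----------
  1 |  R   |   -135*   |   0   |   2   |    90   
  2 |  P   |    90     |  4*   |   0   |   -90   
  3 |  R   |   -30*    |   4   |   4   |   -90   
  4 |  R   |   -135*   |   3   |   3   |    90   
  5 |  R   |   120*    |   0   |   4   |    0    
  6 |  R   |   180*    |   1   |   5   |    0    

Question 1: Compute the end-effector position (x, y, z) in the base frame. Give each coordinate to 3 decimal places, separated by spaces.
after link 1: o_1 = (-1.4142, -1.4142, 0.0000)
after link 2: o_2 = (-4.2426, 1.4142, 0.0000)
after link 3: o_3 = (-2.8284, 5.6569, 3.4641)
after link 4: o_4 = (1.2587, 4.5697, 3.1270)
after link 5: o_5 = (1.8800, 1.9484, 6.0838)
after link 6: o_6 = (0.8534, 4.4751, 1.7754)

0.853 4.475 1.775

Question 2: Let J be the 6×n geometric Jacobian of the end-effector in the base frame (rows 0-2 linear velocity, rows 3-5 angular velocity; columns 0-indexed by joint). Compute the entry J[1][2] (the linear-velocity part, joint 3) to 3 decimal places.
axis z_2 = (0.7071,0.7071,0.0000); lever o_n−o_2 = (5.0960,3.0609,1.7754)
cross product → J_v[:, 2] = (1.2554,-1.2554,-1.4391)
J_ω[:, 2] = z_2
entry J[1][2] = -1.2554

-1.255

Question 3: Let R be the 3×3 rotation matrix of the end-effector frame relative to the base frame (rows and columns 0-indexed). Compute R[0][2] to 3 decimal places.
End-effector z-axis (col 2 of R) = (-0.2500,-0.7500,-0.6124)
R[0][2] = -0.2500

-0.250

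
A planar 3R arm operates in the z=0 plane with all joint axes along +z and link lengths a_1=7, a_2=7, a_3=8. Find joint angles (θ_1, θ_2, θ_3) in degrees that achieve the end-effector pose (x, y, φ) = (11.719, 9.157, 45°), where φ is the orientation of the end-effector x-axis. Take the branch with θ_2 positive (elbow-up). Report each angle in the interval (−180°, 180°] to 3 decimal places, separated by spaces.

-29.999 120.000 -45.001

wrist centre = target − a_3·(cos φ, sin φ) = (6.0621, 3.5001)
cos θ_2 = (49.0006−7²−7²)/(2·7·7) = -0.5000; θ_2 = 119.9996° (elbow-up)
β = atan2(3.5001,6.0621) = 30.0012°; ψ = atan2(6.0622,3.5000) = 59.9998°
θ_1 = β − ψ = -29.9986°
θ_3 = φ − θ_1 − θ_2 = -45.0010° (wrapped to (-180°,180°])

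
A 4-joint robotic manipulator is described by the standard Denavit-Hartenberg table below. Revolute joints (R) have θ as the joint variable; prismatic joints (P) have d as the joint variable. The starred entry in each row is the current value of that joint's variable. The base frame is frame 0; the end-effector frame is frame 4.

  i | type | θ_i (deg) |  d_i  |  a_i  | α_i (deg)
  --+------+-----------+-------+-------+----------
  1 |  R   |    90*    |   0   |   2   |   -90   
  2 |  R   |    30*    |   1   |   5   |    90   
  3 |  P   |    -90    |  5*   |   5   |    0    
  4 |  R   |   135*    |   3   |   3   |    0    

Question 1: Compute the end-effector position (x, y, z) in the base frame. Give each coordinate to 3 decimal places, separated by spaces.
after link 1: o_1 = (0.0000, 2.0000, 0.0000)
after link 2: o_2 = (-1.0000, 6.3301, -2.5000)
after link 3: o_3 = (4.0000, 8.8301, 1.8301)
after link 4: o_4 = (1.8787, 12.1672, 3.3675)

1.879 12.167 3.368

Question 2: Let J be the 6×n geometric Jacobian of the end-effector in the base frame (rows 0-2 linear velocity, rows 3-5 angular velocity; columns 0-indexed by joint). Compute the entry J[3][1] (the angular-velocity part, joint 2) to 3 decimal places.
axis z_1 = (-1.0000,0.0000,0.0000); lever o_n−o_1 = (1.8787,10.1672,3.3675)
cross product → J_v[:, 1] = (-0.0000,3.3675,-10.1672)
J_ω[:, 1] = z_1
entry J[3][1] = -1.0000

-1.000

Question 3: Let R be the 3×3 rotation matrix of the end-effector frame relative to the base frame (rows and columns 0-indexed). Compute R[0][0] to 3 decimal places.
End-effector x-axis (col 0 of R) = (-0.7071,0.6124,-0.3536)
R[0][0] = -0.7071

-0.707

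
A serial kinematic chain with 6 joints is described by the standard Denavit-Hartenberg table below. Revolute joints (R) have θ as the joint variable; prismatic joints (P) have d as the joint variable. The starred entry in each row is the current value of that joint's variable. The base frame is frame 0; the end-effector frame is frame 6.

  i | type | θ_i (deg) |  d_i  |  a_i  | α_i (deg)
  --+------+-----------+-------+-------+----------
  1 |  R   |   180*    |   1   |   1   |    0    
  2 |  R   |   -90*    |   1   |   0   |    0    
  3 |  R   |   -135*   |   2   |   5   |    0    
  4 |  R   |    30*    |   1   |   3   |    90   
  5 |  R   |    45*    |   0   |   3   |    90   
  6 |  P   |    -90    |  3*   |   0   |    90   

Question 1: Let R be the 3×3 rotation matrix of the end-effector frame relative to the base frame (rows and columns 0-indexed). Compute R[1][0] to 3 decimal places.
End-effector x-axis (col 0 of R) = (0.2588,0.9659,-0.0000)
R[1][0] = 0.9659

0.966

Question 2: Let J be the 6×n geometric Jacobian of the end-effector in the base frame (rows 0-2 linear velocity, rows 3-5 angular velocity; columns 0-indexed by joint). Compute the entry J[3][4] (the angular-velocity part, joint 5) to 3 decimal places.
-0.259

axis z_4 = (-0.2588,-0.9659,0.0000); lever o_n−o_4 = (4.0981,-1.0981,-0.0000)
cross product → J_v[:, 4] = (0.0000,0.0000,4.2426)
J_ω[:, 4] = z_4
entry J[3][4] = -0.2588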